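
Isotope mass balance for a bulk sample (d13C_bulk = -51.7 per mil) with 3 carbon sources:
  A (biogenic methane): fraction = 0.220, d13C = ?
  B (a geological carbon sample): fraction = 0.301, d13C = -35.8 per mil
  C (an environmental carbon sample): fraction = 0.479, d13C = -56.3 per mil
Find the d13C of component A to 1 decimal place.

Isotope mass balance: δ_bulk = Σ fᵢ·δᵢ.
-51.7 = 0.220×δ_A + 0.301×(-35.8) + 0.479×(-56.3)
0.220·δ_A = -51.7 − (-37.743) = -13.957
δ_A = -13.957 / 0.220 = -63.44 per mil

-63.4 per mil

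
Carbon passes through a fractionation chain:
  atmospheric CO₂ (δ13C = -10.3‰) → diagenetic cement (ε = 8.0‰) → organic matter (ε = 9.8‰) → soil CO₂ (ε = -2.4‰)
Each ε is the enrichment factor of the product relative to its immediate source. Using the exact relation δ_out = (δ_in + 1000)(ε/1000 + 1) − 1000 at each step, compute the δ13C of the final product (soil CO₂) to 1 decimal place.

step 1: δ = (-10.30 + 1000)·(8.0/1000 + 1) − 1000 = -2.38‰
step 2: δ = (-2.38 + 1000)·(9.8/1000 + 1) − 1000 = 7.39‰
step 3: δ = (7.39 + 1000)·(-2.4/1000 + 1) − 1000 = 4.98‰

5.0‰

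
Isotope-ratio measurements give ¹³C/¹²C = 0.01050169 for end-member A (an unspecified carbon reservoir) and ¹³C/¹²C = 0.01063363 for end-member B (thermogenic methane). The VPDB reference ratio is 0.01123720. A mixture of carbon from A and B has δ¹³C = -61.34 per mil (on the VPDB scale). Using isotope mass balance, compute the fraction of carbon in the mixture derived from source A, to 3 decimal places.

0.650

δ_A = (0.01050169/0.01123720 − 1)×1000 = (0.934547 − 1)×1000 = -65.453 per mil
δ_B = (0.01063363/0.01123720 − 1)×1000 = (0.946288 − 1)×1000 = -53.712 per mil
f_A = (δ_mix − δ_B)/(δ_A − δ_B) = (-61.34 − (-53.712))/(-65.453 − (-53.712))
f_A = -7.628 / -11.741 = 0.6497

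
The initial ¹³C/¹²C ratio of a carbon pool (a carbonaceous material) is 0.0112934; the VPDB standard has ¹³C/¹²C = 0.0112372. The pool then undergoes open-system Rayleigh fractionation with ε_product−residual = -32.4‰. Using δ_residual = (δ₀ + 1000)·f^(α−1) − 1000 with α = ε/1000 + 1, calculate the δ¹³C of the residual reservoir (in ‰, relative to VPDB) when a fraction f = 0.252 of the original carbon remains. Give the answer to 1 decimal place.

δ₀ = (0.0112934/0.0112372 − 1)×1000 = (1.005001 − 1)×1000 = 5.001‰
α − 1 = ε/1000 = -0.0324
f^(α−1) = 0.252^(-0.0324) = 1.045670
δ_res = (5.001 + 1000) × 1.045670 − 1000 = 1050.900 − 1000 = 50.90‰

50.9‰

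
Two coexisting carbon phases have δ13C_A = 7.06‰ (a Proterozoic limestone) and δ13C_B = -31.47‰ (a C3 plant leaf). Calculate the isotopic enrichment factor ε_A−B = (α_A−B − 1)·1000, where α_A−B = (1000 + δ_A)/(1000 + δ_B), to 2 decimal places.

39.78‰

α_A−B = (1000 + 7.06) / (1000 + -31.47) = 1007.06 / 968.53 = 1.039782
ε_A−B = (1.039782 − 1) × 1000 = 39.782‰
(The approximation ε ≈ δ_A − δ_B would give 38.53‰.)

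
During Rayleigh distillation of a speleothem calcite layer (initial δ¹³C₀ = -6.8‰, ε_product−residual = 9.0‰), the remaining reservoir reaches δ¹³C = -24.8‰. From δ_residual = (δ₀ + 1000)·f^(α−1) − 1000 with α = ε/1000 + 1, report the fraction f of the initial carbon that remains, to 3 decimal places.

α − 1 = ε/1000 = 0.0090
(δ_res + 1000)/(δ₀ + 1000) = (-24.8 + 1000)/(-6.8 + 1000) = 975.2/993.2 = 0.981877
f = 0.981877^(1/0.0090) = exp(ln(0.981877)/0.0090) = exp(-0.01829/0.0090)
f = exp(-2.0322) = 0.1311

0.131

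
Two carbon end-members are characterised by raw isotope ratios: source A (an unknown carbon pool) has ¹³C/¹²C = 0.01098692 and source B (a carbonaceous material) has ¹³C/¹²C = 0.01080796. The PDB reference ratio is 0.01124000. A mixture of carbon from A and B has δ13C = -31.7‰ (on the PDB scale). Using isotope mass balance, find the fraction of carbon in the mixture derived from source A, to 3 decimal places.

δ_A = (0.01098692/0.01124000 − 1)×1000 = (0.977484 − 1)×1000 = -22.516‰
δ_B = (0.01080796/0.01124000 − 1)×1000 = (0.961562 − 1)×1000 = -38.438‰
f_A = (δ_mix − δ_B)/(δ_A − δ_B) = (-31.7 − (-38.438))/(-22.516 − (-38.438))
f_A = 6.738 / 15.922 = 0.4232

0.423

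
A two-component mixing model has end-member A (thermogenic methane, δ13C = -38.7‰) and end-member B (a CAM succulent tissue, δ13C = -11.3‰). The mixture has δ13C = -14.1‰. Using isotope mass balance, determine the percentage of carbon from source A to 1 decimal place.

δ_mix = f_A·δ_A + (1 − f_A)·δ_B  ⇒  f_A = (δ_mix − δ_B)/(δ_A − δ_B)
f_A = (-14.1 − (-11.3)) / (-38.7 − (-11.3))
f_A = -2.8 / -27.4 = 0.1022

10.2%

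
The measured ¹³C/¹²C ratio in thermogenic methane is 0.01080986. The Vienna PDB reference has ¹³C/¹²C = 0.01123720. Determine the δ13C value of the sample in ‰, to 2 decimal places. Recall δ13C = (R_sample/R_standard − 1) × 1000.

δ13C = (R_sample / R_standard − 1) × 1000
R_sample / R_standard = 0.01080986 / 0.01123720 = 0.961971
δ13C = (0.961971 − 1) × 1000 = -38.029‰

-38.03‰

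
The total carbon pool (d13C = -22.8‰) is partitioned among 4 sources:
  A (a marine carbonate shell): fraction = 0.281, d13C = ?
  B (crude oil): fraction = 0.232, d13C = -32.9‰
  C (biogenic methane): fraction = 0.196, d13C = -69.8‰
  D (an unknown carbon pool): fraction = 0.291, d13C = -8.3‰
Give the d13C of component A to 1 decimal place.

3.3‰

Isotope mass balance: δ_bulk = Σ fᵢ·δᵢ.
-22.8 = 0.281×δ_A + 0.232×(-32.9) + 0.196×(-69.8) + 0.291×(-8.3)
0.281·δ_A = -22.8 − (-23.729) = 0.929
δ_A = 0.929 / 0.281 = 3.31‰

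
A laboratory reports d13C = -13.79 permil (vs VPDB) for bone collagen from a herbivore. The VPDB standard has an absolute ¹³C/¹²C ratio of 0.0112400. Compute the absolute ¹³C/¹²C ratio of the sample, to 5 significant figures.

R_sample = R_standard × (d13C/1000 + 1)
R_sample = 0.0112400 × (-13.79/1000 + 1) = 0.0112400 × 0.986210
R_sample = 0.0110850

0.011085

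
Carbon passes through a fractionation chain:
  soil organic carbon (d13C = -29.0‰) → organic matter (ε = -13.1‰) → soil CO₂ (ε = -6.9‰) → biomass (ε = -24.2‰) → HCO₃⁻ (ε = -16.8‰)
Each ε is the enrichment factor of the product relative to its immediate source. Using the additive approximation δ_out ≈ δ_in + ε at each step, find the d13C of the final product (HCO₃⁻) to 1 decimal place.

-90.0‰

step 1: δ ≈ -29.0 + (-13.1) = -42.1‰
step 2: δ ≈ -42.1 + (-6.9) = -49.0‰
step 3: δ ≈ -49.0 + (-24.2) = -73.2‰
step 4: δ ≈ -73.2 + (-16.8) = -90.0‰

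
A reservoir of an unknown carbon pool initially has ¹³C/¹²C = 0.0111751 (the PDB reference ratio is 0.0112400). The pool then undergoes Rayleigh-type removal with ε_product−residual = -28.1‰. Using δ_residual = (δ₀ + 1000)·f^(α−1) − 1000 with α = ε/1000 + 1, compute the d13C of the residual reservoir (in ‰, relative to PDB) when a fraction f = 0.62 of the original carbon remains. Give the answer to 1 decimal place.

δ₀ = (0.0111751/0.0112400 − 1)×1000 = (0.994226 − 1)×1000 = -5.774‰
α − 1 = ε/1000 = -0.0281
f^(α−1) = 0.62^(-0.0281) = 1.013523
δ_res = (-5.774 + 1000) × 1.013523 − 1000 = 1007.671 − 1000 = 7.67‰

7.7‰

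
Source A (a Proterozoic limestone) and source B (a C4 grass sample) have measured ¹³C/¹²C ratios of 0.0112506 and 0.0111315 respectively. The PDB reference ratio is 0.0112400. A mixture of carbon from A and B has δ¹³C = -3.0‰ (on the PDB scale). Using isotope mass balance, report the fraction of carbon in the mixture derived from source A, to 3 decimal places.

δ_A = (0.0112506/0.0112400 − 1)×1000 = (1.000943 − 1)×1000 = 0.943‰
δ_B = (0.0111315/0.0112400 − 1)×1000 = (0.990347 − 1)×1000 = -9.653‰
f_A = (δ_mix − δ_B)/(δ_A − δ_B) = (-3.0 − (-9.653))/(0.943 − (-9.653))
f_A = 6.653 / 10.596 = 0.6279

0.628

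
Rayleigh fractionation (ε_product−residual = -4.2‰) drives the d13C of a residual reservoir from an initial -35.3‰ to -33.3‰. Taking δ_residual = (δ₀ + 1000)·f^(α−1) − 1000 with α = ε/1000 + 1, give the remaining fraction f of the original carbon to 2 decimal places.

α − 1 = ε/1000 = -0.0042
(δ_res + 1000)/(δ₀ + 1000) = (-33.3 + 1000)/(-35.3 + 1000) = 966.7/964.7 = 1.002073
f = 1.002073^(1/-0.0042) = exp(ln(1.002073)/-0.0042) = exp(0.00207/-0.0042)
f = exp(-0.4931) = 0.6107

0.61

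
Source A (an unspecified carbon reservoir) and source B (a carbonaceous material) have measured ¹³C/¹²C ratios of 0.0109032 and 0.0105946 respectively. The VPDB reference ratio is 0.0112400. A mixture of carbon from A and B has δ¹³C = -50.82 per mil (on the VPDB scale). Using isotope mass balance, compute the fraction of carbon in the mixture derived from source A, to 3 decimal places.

0.240

δ_A = (0.0109032/0.0112400 − 1)×1000 = (0.970036 − 1)×1000 = -29.964 per mil
δ_B = (0.0105946/0.0112400 − 1)×1000 = (0.942580 − 1)×1000 = -57.420 per mil
f_A = (δ_mix − δ_B)/(δ_A − δ_B) = (-50.82 − (-57.420))/(-29.964 − (-57.420))
f_A = 6.600 / 27.456 = 0.2404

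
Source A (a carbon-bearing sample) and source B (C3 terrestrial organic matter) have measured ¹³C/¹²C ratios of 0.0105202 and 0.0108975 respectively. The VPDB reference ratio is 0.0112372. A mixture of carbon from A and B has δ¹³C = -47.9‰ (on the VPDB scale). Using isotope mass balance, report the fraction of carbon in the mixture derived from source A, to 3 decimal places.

0.526

δ_A = (0.0105202/0.0112372 − 1)×1000 = (0.936194 − 1)×1000 = -63.806‰
δ_B = (0.0108975/0.0112372 − 1)×1000 = (0.969770 − 1)×1000 = -30.230‰
f_A = (δ_mix − δ_B)/(δ_A − δ_B) = (-47.9 − (-30.230))/(-63.806 − (-30.230))
f_A = -17.670 / -33.576 = 0.5263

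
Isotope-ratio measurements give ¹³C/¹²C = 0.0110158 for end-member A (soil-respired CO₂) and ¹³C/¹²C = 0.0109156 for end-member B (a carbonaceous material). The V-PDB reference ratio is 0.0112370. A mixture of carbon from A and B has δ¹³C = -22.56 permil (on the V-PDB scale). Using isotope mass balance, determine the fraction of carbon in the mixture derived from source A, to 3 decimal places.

0.678

δ_A = (0.0110158/0.0112370 − 1)×1000 = (0.980315 − 1)×1000 = -19.685 permil
δ_B = (0.0109156/0.0112370 − 1)×1000 = (0.971398 − 1)×1000 = -28.602 permil
f_A = (δ_mix − δ_B)/(δ_A − δ_B) = (-22.56 − (-28.602))/(-19.685 − (-28.602))
f_A = 6.042 / 8.917 = 0.6776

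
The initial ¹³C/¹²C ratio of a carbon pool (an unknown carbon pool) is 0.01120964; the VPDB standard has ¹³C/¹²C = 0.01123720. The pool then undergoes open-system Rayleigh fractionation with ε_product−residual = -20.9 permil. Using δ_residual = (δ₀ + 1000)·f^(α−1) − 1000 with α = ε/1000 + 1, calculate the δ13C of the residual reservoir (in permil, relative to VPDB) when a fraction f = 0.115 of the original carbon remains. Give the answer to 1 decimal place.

δ₀ = (0.01120964/0.01123720 − 1)×1000 = (0.997547 − 1)×1000 = -2.453 permil
α − 1 = ε/1000 = -0.0209
f^(α−1) = 0.115^(-0.0209) = 1.046240
δ_res = (-2.453 + 1000) × 1.046240 − 1000 = 1043.674 − 1000 = 43.67 permil

43.7 permil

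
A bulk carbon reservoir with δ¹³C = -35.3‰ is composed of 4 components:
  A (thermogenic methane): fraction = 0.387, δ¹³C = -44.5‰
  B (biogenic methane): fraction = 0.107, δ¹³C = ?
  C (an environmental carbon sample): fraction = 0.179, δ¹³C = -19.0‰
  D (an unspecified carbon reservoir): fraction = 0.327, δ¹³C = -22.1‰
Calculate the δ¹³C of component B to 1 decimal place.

Isotope mass balance: δ_bulk = Σ fᵢ·δᵢ.
-35.3 = 0.387×(-44.5) + 0.107×δ_B + 0.179×(-19.0) + 0.327×(-22.1)
0.107·δ_B = -35.3 − (-27.849) = -7.451
δ_B = -7.451 / 0.107 = -69.63‰

-69.6‰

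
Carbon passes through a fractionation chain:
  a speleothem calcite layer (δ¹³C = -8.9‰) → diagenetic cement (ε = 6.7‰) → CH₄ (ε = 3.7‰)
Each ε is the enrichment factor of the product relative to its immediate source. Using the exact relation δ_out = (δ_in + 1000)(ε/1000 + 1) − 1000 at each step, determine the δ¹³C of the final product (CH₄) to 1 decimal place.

1.4‰

step 1: δ = (-8.90 + 1000)·(6.7/1000 + 1) − 1000 = -2.26‰
step 2: δ = (-2.26 + 1000)·(3.7/1000 + 1) − 1000 = 1.43‰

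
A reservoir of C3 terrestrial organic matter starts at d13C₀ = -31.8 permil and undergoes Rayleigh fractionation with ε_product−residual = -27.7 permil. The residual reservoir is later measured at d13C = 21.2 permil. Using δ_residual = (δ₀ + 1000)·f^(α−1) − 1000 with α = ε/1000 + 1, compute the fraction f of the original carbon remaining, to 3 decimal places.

0.146

α − 1 = ε/1000 = -0.0277
(δ_res + 1000)/(δ₀ + 1000) = (21.2 + 1000)/(-31.8 + 1000) = 1021.2/968.2 = 1.054741
f = 1.054741^(1/-0.0277) = exp(ln(1.054741)/-0.0277) = exp(0.05330/-0.0277)
f = exp(-1.9240) = 0.1460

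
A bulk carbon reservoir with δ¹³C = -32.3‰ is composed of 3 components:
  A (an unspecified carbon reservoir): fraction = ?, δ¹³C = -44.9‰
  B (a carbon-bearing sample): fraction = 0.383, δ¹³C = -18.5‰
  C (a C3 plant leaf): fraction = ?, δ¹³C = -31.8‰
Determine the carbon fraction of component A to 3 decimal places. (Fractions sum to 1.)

0.427

Let f_A and f_C be the unknown fractions; fractions sum to 1 so f_A + f_C = 0.617.
Mass balance: Σ fᵢ·δᵢ = δ_bulk ⇒ f_A·(-44.9) + f_C·(-31.8) = -32.3 − (-7.085) = -25.214
Substitute f_C = 0.617 − f_A:
f_A·(-44.9 − -31.8) = -25.214 − 0.617×(-31.8) = -5.594
f_A = -5.594 / -13.1 = 0.4270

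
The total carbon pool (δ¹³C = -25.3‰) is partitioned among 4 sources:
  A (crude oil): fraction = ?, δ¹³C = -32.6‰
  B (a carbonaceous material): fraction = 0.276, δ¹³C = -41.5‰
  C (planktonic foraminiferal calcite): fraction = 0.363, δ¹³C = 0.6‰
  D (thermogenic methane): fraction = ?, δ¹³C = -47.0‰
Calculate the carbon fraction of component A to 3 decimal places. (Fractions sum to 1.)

Let f_A and f_D be the unknown fractions; fractions sum to 1 so f_A + f_D = 0.361.
Mass balance: Σ fᵢ·δᵢ = δ_bulk ⇒ f_A·(-32.6) + f_D·(-47.0) = -25.3 − (-11.236) = -14.064
Substitute f_D = 0.361 − f_A:
f_A·(-32.6 − -47.0) = -14.064 − 0.361×(-47.0) = 2.903
f_A = 2.903 / 14.4 = 0.2016

0.202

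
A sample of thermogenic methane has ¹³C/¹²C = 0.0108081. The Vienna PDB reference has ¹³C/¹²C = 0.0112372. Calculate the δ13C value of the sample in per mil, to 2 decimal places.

δ13C = (R_sample / R_standard − 1) × 1000
R_sample / R_standard = 0.0108081 / 0.0112372 = 0.961814
δ13C = (0.961814 − 1) × 1000 = -38.186 per mil

-38.19 per mil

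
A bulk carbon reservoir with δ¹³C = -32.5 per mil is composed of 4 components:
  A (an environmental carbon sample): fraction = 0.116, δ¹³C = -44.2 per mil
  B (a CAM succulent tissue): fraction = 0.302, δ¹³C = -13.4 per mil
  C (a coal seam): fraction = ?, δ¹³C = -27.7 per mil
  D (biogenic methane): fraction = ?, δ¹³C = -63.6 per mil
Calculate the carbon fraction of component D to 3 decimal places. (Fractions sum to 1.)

0.201

Let f_D and f_C be the unknown fractions; fractions sum to 1 so f_D + f_C = 0.582.
Mass balance: Σ fᵢ·δᵢ = δ_bulk ⇒ f_D·(-63.6) + f_C·(-27.7) = -32.5 − (-9.174) = -23.326
Substitute f_C = 0.582 − f_D:
f_D·(-63.6 − -27.7) = -23.326 − 0.582×(-27.7) = -7.205
f_D = -7.205 / -35.9 = 0.2007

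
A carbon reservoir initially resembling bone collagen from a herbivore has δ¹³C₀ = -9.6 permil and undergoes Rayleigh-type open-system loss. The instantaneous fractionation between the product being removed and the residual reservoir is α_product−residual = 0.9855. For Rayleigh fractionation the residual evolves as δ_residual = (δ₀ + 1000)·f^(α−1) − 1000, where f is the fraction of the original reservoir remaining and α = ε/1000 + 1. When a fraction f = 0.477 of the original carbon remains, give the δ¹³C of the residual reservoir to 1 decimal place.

Rayleigh residual: δ_res = (δ₀ + 1000)·f^(α−1) − 1000
α − 1 = -0.01450
f^(α−1) = 0.477^(-0.01450) = 1.010791
δ_res = (-9.6 + 1000) × 1.010791 − 1000 = 1001.088 − 1000 = 1.09 permil

1.1 permil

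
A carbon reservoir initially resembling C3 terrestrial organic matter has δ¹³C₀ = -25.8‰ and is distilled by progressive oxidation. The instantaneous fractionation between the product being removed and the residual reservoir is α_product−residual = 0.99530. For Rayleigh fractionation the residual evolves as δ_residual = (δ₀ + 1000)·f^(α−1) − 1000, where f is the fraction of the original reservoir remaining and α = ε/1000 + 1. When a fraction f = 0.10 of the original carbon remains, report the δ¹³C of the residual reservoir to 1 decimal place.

-15.2‰

Rayleigh residual: δ_res = (δ₀ + 1000)·f^(α−1) − 1000
α − 1 = -0.00470
f^(α−1) = 0.10^(-0.00470) = 1.010881
δ_res = (-25.8 + 1000) × 1.010881 − 1000 = 984.800 − 1000 = -15.20‰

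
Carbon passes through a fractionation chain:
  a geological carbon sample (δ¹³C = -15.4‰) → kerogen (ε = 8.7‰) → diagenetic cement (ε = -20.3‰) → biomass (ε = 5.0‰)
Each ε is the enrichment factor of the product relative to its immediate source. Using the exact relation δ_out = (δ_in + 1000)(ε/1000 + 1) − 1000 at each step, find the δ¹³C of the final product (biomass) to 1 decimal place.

-22.1‰

step 1: δ = (-15.40 + 1000)·(8.7/1000 + 1) − 1000 = -6.83‰
step 2: δ = (-6.83 + 1000)·(-20.3/1000 + 1) − 1000 = -27.00‰
step 3: δ = (-27.00 + 1000)·(5.0/1000 + 1) − 1000 = -22.13‰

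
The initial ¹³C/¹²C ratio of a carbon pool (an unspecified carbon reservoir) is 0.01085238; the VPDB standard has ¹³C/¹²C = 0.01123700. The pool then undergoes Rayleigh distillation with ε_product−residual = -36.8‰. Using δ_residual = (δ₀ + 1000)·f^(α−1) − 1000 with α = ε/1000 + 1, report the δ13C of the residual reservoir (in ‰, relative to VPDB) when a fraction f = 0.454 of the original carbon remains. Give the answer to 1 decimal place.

-5.8‰

δ₀ = (0.01085238/0.01123700 − 1)×1000 = (0.965772 − 1)×1000 = -34.228‰
α − 1 = ε/1000 = -0.0368
f^(α−1) = 0.454^(-0.0368) = 1.029486
δ_res = (-34.228 + 1000) × 1.029486 − 1000 = 994.249 − 1000 = -5.75‰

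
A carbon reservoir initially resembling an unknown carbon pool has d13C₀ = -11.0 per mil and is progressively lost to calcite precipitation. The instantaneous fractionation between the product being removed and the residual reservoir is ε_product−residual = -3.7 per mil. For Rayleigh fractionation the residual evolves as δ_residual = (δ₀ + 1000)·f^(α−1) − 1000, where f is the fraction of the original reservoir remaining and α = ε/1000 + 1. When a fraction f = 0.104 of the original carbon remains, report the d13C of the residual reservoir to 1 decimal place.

-2.7 per mil

Rayleigh residual: δ_res = (δ₀ + 1000)·f^(α−1) − 1000
α = ε/1000 + 1 = 0.99630, so α − 1 = -0.00370
f^(α−1) = 0.104^(-0.00370) = 1.008410
δ_res = (-11.0 + 1000) × 1.008410 − 1000 = 997.317 − 1000 = -2.68 per mil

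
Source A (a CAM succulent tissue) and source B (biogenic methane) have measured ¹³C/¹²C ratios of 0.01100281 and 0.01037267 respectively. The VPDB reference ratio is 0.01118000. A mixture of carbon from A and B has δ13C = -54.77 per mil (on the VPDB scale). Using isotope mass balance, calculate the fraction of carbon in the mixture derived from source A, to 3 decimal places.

δ_A = (0.01100281/0.01118000 − 1)×1000 = (0.984151 − 1)×1000 = -15.849 per mil
δ_B = (0.01037267/0.01118000 − 1)×1000 = (0.927788 − 1)×1000 = -72.212 per mil
f_A = (δ_mix − δ_B)/(δ_A − δ_B) = (-54.77 − (-72.212))/(-15.849 − (-72.212))
f_A = 17.442 / 56.363 = 0.3095

0.309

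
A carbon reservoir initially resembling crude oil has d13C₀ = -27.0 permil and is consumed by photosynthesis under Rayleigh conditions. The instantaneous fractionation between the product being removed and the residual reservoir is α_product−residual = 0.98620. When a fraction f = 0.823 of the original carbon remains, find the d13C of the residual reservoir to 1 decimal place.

-24.4 permil

Rayleigh residual: δ_res = (δ₀ + 1000)·f^(α−1) − 1000
α − 1 = -0.01380
f^(α−1) = 0.823^(-0.01380) = 1.002692
δ_res = (-27.0 + 1000) × 1.002692 − 1000 = 975.619 − 1000 = -24.38 permil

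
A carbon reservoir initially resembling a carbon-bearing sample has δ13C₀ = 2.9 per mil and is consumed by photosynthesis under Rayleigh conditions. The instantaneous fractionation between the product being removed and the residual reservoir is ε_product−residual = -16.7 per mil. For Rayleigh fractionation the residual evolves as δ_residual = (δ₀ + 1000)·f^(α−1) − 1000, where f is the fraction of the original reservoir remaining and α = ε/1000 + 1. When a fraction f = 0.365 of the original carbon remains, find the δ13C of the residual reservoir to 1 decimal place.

19.9 per mil

Rayleigh residual: δ_res = (δ₀ + 1000)·f^(α−1) − 1000
α = ε/1000 + 1 = 0.98330, so α − 1 = -0.01670
f^(α−1) = 0.365^(-0.01670) = 1.016974
δ_res = (2.9 + 1000) × 1.016974 − 1000 = 1019.923 − 1000 = 19.92 per mil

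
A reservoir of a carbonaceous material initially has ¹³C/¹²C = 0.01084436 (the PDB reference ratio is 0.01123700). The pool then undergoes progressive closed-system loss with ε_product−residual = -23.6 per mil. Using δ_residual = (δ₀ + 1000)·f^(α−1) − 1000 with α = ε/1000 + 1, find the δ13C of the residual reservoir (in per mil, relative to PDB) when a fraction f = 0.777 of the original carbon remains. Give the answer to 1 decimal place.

δ₀ = (0.01084436/0.01123700 − 1)×1000 = (0.965058 − 1)×1000 = -34.942 per mil
α − 1 = ε/1000 = -0.0236
f^(α−1) = 0.777^(-0.0236) = 1.005972
δ_res = (-34.942 + 1000) × 1.005972 − 1000 = 970.822 − 1000 = -29.18 per mil

-29.2 per mil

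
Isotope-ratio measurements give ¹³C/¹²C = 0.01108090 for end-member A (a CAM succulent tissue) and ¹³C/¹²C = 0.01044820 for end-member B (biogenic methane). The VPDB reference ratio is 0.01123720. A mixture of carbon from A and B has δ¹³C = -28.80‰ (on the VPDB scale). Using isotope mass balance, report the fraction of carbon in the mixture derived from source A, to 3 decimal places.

δ_A = (0.01108090/0.01123720 − 1)×1000 = (0.986091 − 1)×1000 = -13.909‰
δ_B = (0.01044820/0.01123720 − 1)×1000 = (0.929787 − 1)×1000 = -70.213‰
f_A = (δ_mix − δ_B)/(δ_A − δ_B) = (-28.80 − (-70.213))/(-13.909 − (-70.213))
f_A = 41.413 / 56.304 = 0.7355

0.736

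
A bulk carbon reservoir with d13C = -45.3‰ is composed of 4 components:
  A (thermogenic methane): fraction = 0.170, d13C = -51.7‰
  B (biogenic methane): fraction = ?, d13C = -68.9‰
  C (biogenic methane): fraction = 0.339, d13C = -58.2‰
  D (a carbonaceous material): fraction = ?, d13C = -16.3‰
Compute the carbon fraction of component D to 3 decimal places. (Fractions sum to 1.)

Let f_D and f_B be the unknown fractions; fractions sum to 1 so f_D + f_B = 0.491.
Mass balance: Σ fᵢ·δᵢ = δ_bulk ⇒ f_D·(-16.3) + f_B·(-68.9) = -45.3 − (-28.519) = -16.781
Substitute f_B = 0.491 − f_D:
f_D·(-16.3 − -68.9) = -16.781 − 0.491×(-68.9) = 17.049
f_D = 17.049 / 52.6 = 0.3241

0.324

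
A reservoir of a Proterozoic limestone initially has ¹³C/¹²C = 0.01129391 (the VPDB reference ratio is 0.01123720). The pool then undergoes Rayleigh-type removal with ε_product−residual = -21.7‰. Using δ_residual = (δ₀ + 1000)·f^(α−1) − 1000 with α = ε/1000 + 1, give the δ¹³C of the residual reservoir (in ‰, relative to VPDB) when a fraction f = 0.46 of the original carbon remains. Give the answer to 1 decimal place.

22.1‰

δ₀ = (0.01129391/0.01123720 − 1)×1000 = (1.005047 − 1)×1000 = 5.047‰
α − 1 = ε/1000 = -0.0217
f^(α−1) = 0.46^(-0.0217) = 1.016993
δ_res = (5.047 + 1000) × 1.016993 − 1000 = 1022.126 − 1000 = 22.13‰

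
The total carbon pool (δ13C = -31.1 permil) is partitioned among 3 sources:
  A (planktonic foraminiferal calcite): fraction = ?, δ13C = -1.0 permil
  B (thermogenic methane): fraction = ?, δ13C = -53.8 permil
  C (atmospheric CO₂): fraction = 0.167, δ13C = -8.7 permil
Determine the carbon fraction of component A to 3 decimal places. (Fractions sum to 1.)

0.287

Let f_A and f_B be the unknown fractions; fractions sum to 1 so f_A + f_B = 0.833.
Mass balance: Σ fᵢ·δᵢ = δ_bulk ⇒ f_A·(-1.0) + f_B·(-53.8) = -31.1 − (-1.453) = -29.647
Substitute f_B = 0.833 − f_A:
f_A·(-1.0 − -53.8) = -29.647 − 0.833×(-53.8) = 15.168
f_A = 15.168 / 52.8 = 0.2873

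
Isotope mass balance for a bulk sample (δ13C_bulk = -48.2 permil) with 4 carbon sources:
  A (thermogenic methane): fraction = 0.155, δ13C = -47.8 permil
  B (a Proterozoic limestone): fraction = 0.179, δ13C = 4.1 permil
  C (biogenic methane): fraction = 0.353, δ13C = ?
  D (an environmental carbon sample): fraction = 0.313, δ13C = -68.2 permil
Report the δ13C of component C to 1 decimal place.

Isotope mass balance: δ_bulk = Σ fᵢ·δᵢ.
-48.2 = 0.155×(-47.8) + 0.179×(4.1) + 0.353×δ_C + 0.313×(-68.2)
0.353·δ_C = -48.2 − (-28.022) = -20.178
δ_C = -20.178 / 0.353 = -57.16 permil

-57.2 permil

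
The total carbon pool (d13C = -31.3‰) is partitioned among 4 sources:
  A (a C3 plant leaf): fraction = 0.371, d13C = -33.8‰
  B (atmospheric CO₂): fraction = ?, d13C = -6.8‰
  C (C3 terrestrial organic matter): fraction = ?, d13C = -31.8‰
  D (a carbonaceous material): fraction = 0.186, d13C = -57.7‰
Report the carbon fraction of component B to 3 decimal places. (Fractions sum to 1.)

0.242

Let f_B and f_C be the unknown fractions; fractions sum to 1 so f_B + f_C = 0.443.
Mass balance: Σ fᵢ·δᵢ = δ_bulk ⇒ f_B·(-6.8) + f_C·(-31.8) = -31.3 − (-23.272) = -8.028
Substitute f_C = 0.443 − f_B:
f_B·(-6.8 − -31.8) = -8.028 − 0.443×(-31.8) = 6.059
f_B = 6.059 / 25.0 = 0.2424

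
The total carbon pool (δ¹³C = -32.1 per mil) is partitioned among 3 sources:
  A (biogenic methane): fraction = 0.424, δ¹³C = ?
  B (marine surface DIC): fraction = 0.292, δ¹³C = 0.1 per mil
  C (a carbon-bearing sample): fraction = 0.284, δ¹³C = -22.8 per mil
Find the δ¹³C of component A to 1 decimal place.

Isotope mass balance: δ_bulk = Σ fᵢ·δᵢ.
-32.1 = 0.424×δ_A + 0.292×(0.1) + 0.284×(-22.8)
0.424·δ_A = -32.1 − (-6.446) = -25.654
δ_A = -25.654 / 0.424 = -60.50 per mil

-60.5 per mil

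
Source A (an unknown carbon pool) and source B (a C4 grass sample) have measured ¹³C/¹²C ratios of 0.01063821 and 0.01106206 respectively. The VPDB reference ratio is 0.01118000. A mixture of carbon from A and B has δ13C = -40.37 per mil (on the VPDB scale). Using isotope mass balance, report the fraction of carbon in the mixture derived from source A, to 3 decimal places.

δ_A = (0.01063821/0.01118000 − 1)×1000 = (0.951539 − 1)×1000 = -48.461 per mil
δ_B = (0.01106206/0.01118000 − 1)×1000 = (0.989451 − 1)×1000 = -10.549 per mil
f_A = (δ_mix − δ_B)/(δ_A − δ_B) = (-40.37 − (-10.549))/(-48.461 − (-10.549))
f_A = -29.821 / -37.911 = 0.7866

0.787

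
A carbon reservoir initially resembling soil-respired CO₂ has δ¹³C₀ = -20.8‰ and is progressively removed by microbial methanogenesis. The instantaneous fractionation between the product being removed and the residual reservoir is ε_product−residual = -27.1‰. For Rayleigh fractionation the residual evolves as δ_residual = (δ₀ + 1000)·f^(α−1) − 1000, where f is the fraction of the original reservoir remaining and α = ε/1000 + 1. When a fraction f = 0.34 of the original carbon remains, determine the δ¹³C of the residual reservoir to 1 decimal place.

8.3‰

Rayleigh residual: δ_res = (δ₀ + 1000)·f^(α−1) − 1000
α = ε/1000 + 1 = 0.97290, so α − 1 = -0.02710
f^(α−1) = 0.34^(-0.02710) = 1.029667
δ_res = (-20.8 + 1000) × 1.029667 − 1000 = 1008.250 − 1000 = 8.25‰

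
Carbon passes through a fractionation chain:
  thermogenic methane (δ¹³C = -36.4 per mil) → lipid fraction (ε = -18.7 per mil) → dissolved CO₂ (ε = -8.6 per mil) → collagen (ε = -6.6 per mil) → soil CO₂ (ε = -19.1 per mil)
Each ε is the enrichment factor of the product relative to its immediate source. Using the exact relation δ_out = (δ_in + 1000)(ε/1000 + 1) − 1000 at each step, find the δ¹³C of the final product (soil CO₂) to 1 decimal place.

step 1: δ = (-36.40 + 1000)·(-18.7/1000 + 1) − 1000 = -54.42 per mil
step 2: δ = (-54.42 + 1000)·(-8.6/1000 + 1) − 1000 = -62.55 per mil
step 3: δ = (-62.55 + 1000)·(-6.6/1000 + 1) − 1000 = -68.74 per mil
step 4: δ = (-68.74 + 1000)·(-19.1/1000 + 1) − 1000 = -86.53 per mil

-86.5 per mil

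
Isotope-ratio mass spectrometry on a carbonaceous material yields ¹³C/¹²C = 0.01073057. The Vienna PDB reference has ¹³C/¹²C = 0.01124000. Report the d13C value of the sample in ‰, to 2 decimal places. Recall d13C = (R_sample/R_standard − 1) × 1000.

-45.32‰

d13C = (R_sample / R_standard − 1) × 1000
R_sample / R_standard = 0.01073057 / 0.01124000 = 0.954677
d13C = (0.954677 − 1) × 1000 = -45.323‰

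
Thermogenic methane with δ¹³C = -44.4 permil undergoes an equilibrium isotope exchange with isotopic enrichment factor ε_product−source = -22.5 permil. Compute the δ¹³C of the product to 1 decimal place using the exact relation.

-65.9 permil

Exactly, δ_product = (δ_source + 1000)·(ε/1000 + 1) − 1000.
δ_product = (-44.4 + 1000) × (-22.5/1000 + 1) − 1000
δ_product = -65.90 permil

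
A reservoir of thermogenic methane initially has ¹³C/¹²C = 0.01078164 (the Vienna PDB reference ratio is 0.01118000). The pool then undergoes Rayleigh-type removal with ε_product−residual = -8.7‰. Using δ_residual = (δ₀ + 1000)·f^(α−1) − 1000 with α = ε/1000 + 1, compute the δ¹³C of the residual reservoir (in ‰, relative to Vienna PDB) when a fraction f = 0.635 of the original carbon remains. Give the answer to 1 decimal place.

-31.8‰

δ₀ = (0.01078164/0.01118000 − 1)×1000 = (0.964369 − 1)×1000 = -35.631‰
α − 1 = ε/1000 = -0.0087
f^(α−1) = 0.635^(-0.0087) = 1.003959
δ_res = (-35.631 + 1000) × 1.003959 − 1000 = 968.186 − 1000 = -31.81‰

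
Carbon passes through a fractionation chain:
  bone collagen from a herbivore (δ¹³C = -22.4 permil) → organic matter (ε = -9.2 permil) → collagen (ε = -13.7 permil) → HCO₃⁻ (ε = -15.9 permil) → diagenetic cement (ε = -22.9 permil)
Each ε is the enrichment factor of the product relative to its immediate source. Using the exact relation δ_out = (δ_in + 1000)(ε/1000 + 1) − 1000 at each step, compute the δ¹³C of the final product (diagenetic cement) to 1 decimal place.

step 1: δ = (-22.40 + 1000)·(-9.2/1000 + 1) − 1000 = -31.39 permil
step 2: δ = (-31.39 + 1000)·(-13.7/1000 + 1) − 1000 = -44.66 permil
step 3: δ = (-44.66 + 1000)·(-15.9/1000 + 1) − 1000 = -59.85 permil
step 4: δ = (-59.85 + 1000)·(-22.9/1000 + 1) − 1000 = -81.38 permil

-81.4 permil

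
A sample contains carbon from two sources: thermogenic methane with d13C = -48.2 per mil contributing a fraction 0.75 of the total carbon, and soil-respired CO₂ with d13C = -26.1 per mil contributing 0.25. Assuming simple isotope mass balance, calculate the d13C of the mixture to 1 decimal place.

-42.7 per mil

δ_mix = f_A·δ_A + f_B·δ_B
δ_mix = 0.75 × (-48.2) + 0.25 × (-26.1)
δ_mix = -36.15 + -6.53 = -42.68 per mil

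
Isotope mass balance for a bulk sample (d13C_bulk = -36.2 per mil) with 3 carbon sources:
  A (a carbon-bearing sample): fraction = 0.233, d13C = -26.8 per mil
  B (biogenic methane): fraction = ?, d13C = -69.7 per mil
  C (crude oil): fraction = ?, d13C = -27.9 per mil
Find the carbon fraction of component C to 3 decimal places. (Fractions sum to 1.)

Let f_C and f_B be the unknown fractions; fractions sum to 1 so f_C + f_B = 0.767.
Mass balance: Σ fᵢ·δᵢ = δ_bulk ⇒ f_C·(-27.9) + f_B·(-69.7) = -36.2 − (-6.244) = -29.956
Substitute f_B = 0.767 − f_C:
f_C·(-27.9 − -69.7) = -29.956 − 0.767×(-69.7) = 23.504
f_C = 23.504 / 41.8 = 0.5623

0.562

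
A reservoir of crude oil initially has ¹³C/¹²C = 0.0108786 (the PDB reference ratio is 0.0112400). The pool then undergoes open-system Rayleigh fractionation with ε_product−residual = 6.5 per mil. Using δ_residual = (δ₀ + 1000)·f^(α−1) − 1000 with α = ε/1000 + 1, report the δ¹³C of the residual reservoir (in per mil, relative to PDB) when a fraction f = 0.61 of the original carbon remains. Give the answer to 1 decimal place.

δ₀ = (0.0108786/0.0112400 − 1)×1000 = (0.967847 − 1)×1000 = -32.153 per mil
α − 1 = ε/1000 = 0.0065
f^(α−1) = 0.61^(0.0065) = 0.996792
δ_res = (-32.153 + 1000) × 0.996792 − 1000 = 964.742 − 1000 = -35.26 per mil

-35.3 per mil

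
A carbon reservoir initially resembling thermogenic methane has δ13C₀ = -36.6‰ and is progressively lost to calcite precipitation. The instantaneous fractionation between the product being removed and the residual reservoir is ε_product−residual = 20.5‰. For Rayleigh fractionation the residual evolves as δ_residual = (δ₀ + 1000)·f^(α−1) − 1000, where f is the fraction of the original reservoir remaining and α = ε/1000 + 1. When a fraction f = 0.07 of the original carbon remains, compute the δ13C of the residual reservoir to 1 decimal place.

Rayleigh residual: δ_res = (δ₀ + 1000)·f^(α−1) − 1000
α = ε/1000 + 1 = 1.02050, so α − 1 = 0.02050
f^(α−1) = 0.07^(0.02050) = 0.946944
δ_res = (-36.6 + 1000) × 0.946944 − 1000 = 912.286 − 1000 = -87.71‰

-87.7‰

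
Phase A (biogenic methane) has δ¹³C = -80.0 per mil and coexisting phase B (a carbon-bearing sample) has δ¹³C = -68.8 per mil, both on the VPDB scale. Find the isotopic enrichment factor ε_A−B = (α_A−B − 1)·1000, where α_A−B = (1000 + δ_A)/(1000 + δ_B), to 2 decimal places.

-12.03 per mil

α_A−B = (1000 + -80.0) / (1000 + -68.8) = 920.0 / 931.2 = 0.987973
ε_A−B = (0.987973 − 1) × 1000 = -12.027 per mil
(The approximation ε ≈ δ_A − δ_B would give -11.2 per mil.)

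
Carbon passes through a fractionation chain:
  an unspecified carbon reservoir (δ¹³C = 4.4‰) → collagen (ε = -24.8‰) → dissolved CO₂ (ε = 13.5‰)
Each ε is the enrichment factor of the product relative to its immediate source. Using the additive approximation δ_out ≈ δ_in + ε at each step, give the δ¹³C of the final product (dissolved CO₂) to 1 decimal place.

step 1: δ ≈ 4.4 + (-24.8) = -20.4‰
step 2: δ ≈ -20.4 + (13.5) = -6.9‰

-6.9‰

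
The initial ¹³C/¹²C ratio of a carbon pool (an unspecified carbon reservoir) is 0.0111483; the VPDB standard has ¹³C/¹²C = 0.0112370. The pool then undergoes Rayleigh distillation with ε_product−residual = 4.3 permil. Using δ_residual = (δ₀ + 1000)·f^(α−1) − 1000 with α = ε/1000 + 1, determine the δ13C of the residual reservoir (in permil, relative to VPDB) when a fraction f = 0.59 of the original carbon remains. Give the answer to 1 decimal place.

δ₀ = (0.0111483/0.0112370 − 1)×1000 = (0.992106 − 1)×1000 = -7.894 permil
α − 1 = ε/1000 = 0.0043
f^(α−1) = 0.59^(0.0043) = 0.997734
δ_res = (-7.894 + 1000) × 0.997734 − 1000 = 989.858 − 1000 = -10.14 permil

-10.1 permil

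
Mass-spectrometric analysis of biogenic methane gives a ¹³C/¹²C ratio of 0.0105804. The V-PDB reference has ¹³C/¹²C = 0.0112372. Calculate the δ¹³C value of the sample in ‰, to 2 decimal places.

δ¹³C = (R_sample / R_standard − 1) × 1000
R_sample / R_standard = 0.0105804 / 0.0112372 = 0.941551
δ¹³C = (0.941551 − 1) × 1000 = -58.449‰

-58.45‰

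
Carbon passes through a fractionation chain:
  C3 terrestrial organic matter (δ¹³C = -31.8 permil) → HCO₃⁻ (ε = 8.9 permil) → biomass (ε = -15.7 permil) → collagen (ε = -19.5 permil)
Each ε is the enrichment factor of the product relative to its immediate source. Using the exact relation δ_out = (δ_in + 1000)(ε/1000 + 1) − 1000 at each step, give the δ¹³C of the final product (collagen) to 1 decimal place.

step 1: δ = (-31.80 + 1000)·(8.9/1000 + 1) − 1000 = -23.18 permil
step 2: δ = (-23.18 + 1000)·(-15.7/1000 + 1) − 1000 = -38.52 permil
step 3: δ = (-38.52 + 1000)·(-19.5/1000 + 1) − 1000 = -57.27 permil

-57.3 permil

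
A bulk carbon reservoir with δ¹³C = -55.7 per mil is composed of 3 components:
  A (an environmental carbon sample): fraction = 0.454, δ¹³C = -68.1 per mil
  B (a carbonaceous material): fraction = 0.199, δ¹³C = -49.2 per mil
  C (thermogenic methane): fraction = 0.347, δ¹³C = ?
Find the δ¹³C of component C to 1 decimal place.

-43.2 per mil

Isotope mass balance: δ_bulk = Σ fᵢ·δᵢ.
-55.7 = 0.454×(-68.1) + 0.199×(-49.2) + 0.347×δ_C
0.347·δ_C = -55.7 − (-40.708) = -14.992
δ_C = -14.992 / 0.347 = -43.20 per mil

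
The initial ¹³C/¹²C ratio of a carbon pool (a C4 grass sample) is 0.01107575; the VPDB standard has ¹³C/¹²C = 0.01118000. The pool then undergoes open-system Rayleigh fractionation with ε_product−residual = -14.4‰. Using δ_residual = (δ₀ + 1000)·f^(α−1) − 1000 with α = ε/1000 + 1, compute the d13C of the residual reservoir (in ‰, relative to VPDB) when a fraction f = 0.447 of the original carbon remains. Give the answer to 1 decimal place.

2.2‰

δ₀ = (0.01107575/0.01118000 − 1)×1000 = (0.990675 − 1)×1000 = -9.325‰
α − 1 = ε/1000 = -0.0144
f^(α−1) = 0.447^(-0.0144) = 1.011662
δ_res = (-9.325 + 1000) × 1.011662 − 1000 = 1002.229 − 1000 = 2.23‰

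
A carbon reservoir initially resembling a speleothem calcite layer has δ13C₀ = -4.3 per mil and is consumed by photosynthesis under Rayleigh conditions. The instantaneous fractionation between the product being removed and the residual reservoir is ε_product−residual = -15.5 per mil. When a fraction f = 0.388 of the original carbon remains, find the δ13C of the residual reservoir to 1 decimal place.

Rayleigh residual: δ_res = (δ₀ + 1000)·f^(α−1) − 1000
α = ε/1000 + 1 = 0.98450, so α − 1 = -0.01550
f^(α−1) = 0.388^(-0.01550) = 1.014783
δ_res = (-4.3 + 1000) × 1.014783 − 1000 = 1010.419 − 1000 = 10.42 per mil

10.4 per mil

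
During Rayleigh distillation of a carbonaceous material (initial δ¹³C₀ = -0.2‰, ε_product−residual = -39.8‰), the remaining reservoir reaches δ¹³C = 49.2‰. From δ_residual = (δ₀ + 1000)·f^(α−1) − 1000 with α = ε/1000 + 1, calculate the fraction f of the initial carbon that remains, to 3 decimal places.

0.298

α − 1 = ε/1000 = -0.0398
(δ_res + 1000)/(δ₀ + 1000) = (49.2 + 1000)/(-0.2 + 1000) = 1049.2/999.8 = 1.049410
f = 1.049410^(1/-0.0398) = exp(ln(1.049410)/-0.0398) = exp(0.04823/-0.0398)
f = exp(-1.2118) = 0.2977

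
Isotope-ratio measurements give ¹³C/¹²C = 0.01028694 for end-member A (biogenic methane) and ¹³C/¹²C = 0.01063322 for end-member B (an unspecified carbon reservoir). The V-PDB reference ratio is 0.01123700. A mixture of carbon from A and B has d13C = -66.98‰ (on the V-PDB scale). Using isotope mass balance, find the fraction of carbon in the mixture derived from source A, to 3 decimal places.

δ_A = (0.01028694/0.01123700 − 1)×1000 = (0.915453 − 1)×1000 = -84.547‰
δ_B = (0.01063322/0.01123700 − 1)×1000 = (0.946269 − 1)×1000 = -53.731‰
f_A = (δ_mix − δ_B)/(δ_A − δ_B) = (-66.98 − (-53.731))/(-84.547 − (-53.731))
f_A = -13.249 / -30.816 = 0.4299

0.430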